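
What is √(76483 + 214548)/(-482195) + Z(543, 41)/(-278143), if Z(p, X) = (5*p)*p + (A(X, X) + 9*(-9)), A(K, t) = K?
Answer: -1474205/278143 - √291031/482195 ≈ -5.3013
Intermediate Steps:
Z(p, X) = -81 + X + 5*p² (Z(p, X) = (5*p)*p + (X + 9*(-9)) = 5*p² + (X - 81) = 5*p² + (-81 + X) = -81 + X + 5*p²)
√(76483 + 214548)/(-482195) + Z(543, 41)/(-278143) = √(76483 + 214548)/(-482195) + (-81 + 41 + 5*543²)/(-278143) = √291031*(-1/482195) + (-81 + 41 + 5*294849)*(-1/278143) = -√291031/482195 + (-81 + 41 + 1474245)*(-1/278143) = -√291031/482195 + 1474205*(-1/278143) = -√291031/482195 - 1474205/278143 = -1474205/278143 - √291031/482195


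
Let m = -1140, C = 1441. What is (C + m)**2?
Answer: 90601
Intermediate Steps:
(C + m)**2 = (1441 - 1140)**2 = 301**2 = 90601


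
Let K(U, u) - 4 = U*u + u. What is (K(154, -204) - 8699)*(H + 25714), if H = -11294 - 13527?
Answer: -36001295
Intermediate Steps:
H = -24821
K(U, u) = 4 + u + U*u (K(U, u) = 4 + (U*u + u) = 4 + (u + U*u) = 4 + u + U*u)
(K(154, -204) - 8699)*(H + 25714) = ((4 - 204 + 154*(-204)) - 8699)*(-24821 + 25714) = ((4 - 204 - 31416) - 8699)*893 = (-31616 - 8699)*893 = -40315*893 = -36001295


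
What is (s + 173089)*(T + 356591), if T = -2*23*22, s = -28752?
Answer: 51323206123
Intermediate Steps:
T = -1012 (T = -46*22 = -1012)
(s + 173089)*(T + 356591) = (-28752 + 173089)*(-1012 + 356591) = 144337*355579 = 51323206123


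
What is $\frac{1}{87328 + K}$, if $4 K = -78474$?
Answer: $\frac{2}{135419} \approx 1.4769 \cdot 10^{-5}$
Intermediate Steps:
$K = - \frac{39237}{2}$ ($K = \frac{1}{4} \left(-78474\right) = - \frac{39237}{2} \approx -19619.0$)
$\frac{1}{87328 + K} = \frac{1}{87328 - \frac{39237}{2}} = \frac{1}{\frac{135419}{2}} = \frac{2}{135419}$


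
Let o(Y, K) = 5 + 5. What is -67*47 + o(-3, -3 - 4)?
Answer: -3139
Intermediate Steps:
o(Y, K) = 10
-67*47 + o(-3, -3 - 4) = -67*47 + 10 = -3149 + 10 = -3139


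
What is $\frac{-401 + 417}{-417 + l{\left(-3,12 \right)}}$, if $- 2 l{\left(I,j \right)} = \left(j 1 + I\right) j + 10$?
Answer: $- \frac{4}{119} \approx -0.033613$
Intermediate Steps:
$l{\left(I,j \right)} = -5 - \frac{j \left(I + j\right)}{2}$ ($l{\left(I,j \right)} = - \frac{\left(j 1 + I\right) j + 10}{2} = - \frac{\left(j + I\right) j + 10}{2} = - \frac{\left(I + j\right) j + 10}{2} = - \frac{j \left(I + j\right) + 10}{2} = - \frac{10 + j \left(I + j\right)}{2} = -5 - \frac{j \left(I + j\right)}{2}$)
$\frac{-401 + 417}{-417 + l{\left(-3,12 \right)}} = \frac{-401 + 417}{-417 - \left(5 - 18 + 72\right)} = \frac{16}{-417 - 59} = \frac{16}{-476} = 16 \left(- \frac{1}{476}\right) = - \frac{4}{119}$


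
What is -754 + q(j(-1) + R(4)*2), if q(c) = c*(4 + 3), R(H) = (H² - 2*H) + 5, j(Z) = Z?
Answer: -579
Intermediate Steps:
R(H) = 5 + H² - 2*H
q(c) = 7*c (q(c) = c*7 = 7*c)
-754 + q(j(-1) + R(4)*2) = -754 + 7*(-1 + (5 + 4² - 2*4)*2) = -754 + 7*(-1 + (5 + 16 - 8)*2) = -754 + 7*(-1 + 13*2) = -754 + 7*(-1 + 26) = -754 + 7*25 = -754 + 175 = -579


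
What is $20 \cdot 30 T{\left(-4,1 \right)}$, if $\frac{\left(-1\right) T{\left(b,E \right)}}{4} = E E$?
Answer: $-2400$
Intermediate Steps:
$T{\left(b,E \right)} = - 4 E^{2}$ ($T{\left(b,E \right)} = - 4 E E = - 4 E^{2}$)
$20 \cdot 30 T{\left(-4,1 \right)} = 20 \cdot 30 \left(- 4 \cdot 1^{2}\right) = 600 \left(\left(-4\right) 1\right) = 600 \left(-4\right) = -2400$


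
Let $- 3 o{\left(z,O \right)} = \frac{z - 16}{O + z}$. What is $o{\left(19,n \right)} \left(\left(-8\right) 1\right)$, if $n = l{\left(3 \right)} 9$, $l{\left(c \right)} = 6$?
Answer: $\frac{8}{73} \approx 0.10959$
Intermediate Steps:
$n = 54$ ($n = 6 \cdot 9 = 54$)
$o{\left(z,O \right)} = - \frac{-16 + z}{3 \left(O + z\right)}$ ($o{\left(z,O \right)} = - \frac{\left(z - 16\right) \frac{1}{O + z}}{3} = - \frac{\left(-16 + z\right) \frac{1}{O + z}}{3} = - \frac{\frac{1}{O + z} \left(-16 + z\right)}{3} = - \frac{-16 + z}{3 \left(O + z\right)}$)
$o{\left(19,n \right)} \left(\left(-8\right) 1\right) = \frac{16 - 19}{3 \left(54 + 19\right)} \left(\left(-8\right) 1\right) = \frac{16 - 19}{3 \cdot 73} \left(-8\right) = \frac{1}{3} \cdot \frac{1}{73} \left(-3\right) \left(-8\right) = \left(- \frac{1}{73}\right) \left(-8\right) = \frac{8}{73}$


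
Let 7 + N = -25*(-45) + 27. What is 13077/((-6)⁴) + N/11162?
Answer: 8191633/803664 ≈ 10.193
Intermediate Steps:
N = 1145 (N = -7 + (-25*(-45) + 27) = -7 + (1125 + 27) = -7 + 1152 = 1145)
13077/((-6)⁴) + N/11162 = 13077/((-6)⁴) + 1145/11162 = 13077/1296 + 1145*(1/11162) = 13077*(1/1296) + 1145/11162 = 1453/144 + 1145/11162 = 8191633/803664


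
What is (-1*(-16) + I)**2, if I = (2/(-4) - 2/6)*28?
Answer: 484/9 ≈ 53.778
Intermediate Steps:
I = -70/3 (I = (2*(-1/4) - 2*1/6)*28 = (-1/2 - 1/3)*28 = -5/6*28 = -70/3 ≈ -23.333)
(-1*(-16) + I)**2 = (-1*(-16) - 70/3)**2 = (16 - 70/3)**2 = (-22/3)**2 = 484/9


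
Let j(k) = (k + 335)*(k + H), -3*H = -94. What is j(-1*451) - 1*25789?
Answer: 68677/3 ≈ 22892.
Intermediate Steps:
H = 94/3 (H = -⅓*(-94) = 94/3 ≈ 31.333)
j(k) = (335 + k)*(94/3 + k) (j(k) = (k + 335)*(k + 94/3) = (335 + k)*(94/3 + k))
j(-1*451) - 1*25789 = (31490/3 + (-1*451)² + 1099*(-1*451)/3) - 1*25789 = (31490/3 + (-451)² + (1099/3)*(-451)) - 25789 = (31490/3 + 203401 - 495649/3) - 25789 = 146044/3 - 25789 = 68677/3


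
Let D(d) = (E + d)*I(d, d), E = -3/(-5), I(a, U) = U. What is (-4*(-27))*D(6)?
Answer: 21384/5 ≈ 4276.8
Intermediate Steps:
E = ⅗ (E = -3*(-⅕) = ⅗ ≈ 0.60000)
D(d) = d*(⅗ + d) (D(d) = (⅗ + d)*d = d*(⅗ + d))
(-4*(-27))*D(6) = (-4*(-27))*((⅕)*6*(3 + 5*6)) = 108*((⅕)*6*(3 + 30)) = 108*((⅕)*6*33) = 108*(198/5) = 21384/5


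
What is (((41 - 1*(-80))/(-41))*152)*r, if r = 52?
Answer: -956384/41 ≈ -23326.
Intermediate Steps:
(((41 - 1*(-80))/(-41))*152)*r = (((41 - 1*(-80))/(-41))*152)*52 = (((41 + 80)*(-1/41))*152)*52 = ((121*(-1/41))*152)*52 = -121/41*152*52 = -18392/41*52 = -956384/41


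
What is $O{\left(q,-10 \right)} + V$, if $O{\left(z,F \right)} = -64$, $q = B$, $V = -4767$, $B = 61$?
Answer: $-4831$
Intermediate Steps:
$q = 61$
$O{\left(q,-10 \right)} + V = -64 - 4767 = -4831$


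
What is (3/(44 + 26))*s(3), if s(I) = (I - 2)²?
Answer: 3/70 ≈ 0.042857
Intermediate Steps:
s(I) = (-2 + I)²
(3/(44 + 26))*s(3) = (3/(44 + 26))*(-2 + 3)² = (3/70)*1² = ((1/70)*3)*1 = (3/70)*1 = 3/70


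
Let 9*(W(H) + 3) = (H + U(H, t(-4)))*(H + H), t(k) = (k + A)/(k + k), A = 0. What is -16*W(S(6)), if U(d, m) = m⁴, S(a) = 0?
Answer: 48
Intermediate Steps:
t(k) = ½ (t(k) = (k + 0)/(k + k) = k/((2*k)) = k*(1/(2*k)) = ½)
W(H) = -3 + 2*H*(1/16 + H)/9 (W(H) = -3 + ((H + (½)⁴)*(H + H))/9 = -3 + ((H + 1/16)*(2*H))/9 = -3 + ((1/16 + H)*(2*H))/9 = -3 + (2*H*(1/16 + H))/9 = -3 + 2*H*(1/16 + H)/9)
-16*W(S(6)) = -16*(-3 + (1/72)*0 + (2/9)*0²) = -16*(-3 + 0 + (2/9)*0) = -16*(-3 + 0 + 0) = -16*(-3) = 48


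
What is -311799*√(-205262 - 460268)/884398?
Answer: -311799*I*√665530/884398 ≈ -287.61*I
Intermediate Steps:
-311799*√(-205262 - 460268)/884398 = -311799*I*√665530/884398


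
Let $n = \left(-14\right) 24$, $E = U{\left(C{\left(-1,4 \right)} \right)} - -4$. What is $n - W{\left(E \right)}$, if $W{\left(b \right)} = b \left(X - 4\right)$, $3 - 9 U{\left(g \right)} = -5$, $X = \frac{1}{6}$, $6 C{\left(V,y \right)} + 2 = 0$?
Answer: $- \frac{8566}{27} \approx -317.26$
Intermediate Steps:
$C{\left(V,y \right)} = - \frac{1}{3}$ ($C{\left(V,y \right)} = - \frac{1}{3} + \frac{1}{6} \cdot 0 = - \frac{1}{3} + 0 = - \frac{1}{3}$)
$X = \frac{1}{6} \approx 0.16667$
$U{\left(g \right)} = \frac{8}{9}$ ($U{\left(g \right)} = \frac{1}{3} - - \frac{5}{9} = \frac{1}{3} + \frac{5}{9} = \frac{8}{9}$)
$E = \frac{44}{9}$ ($E = \frac{8}{9} - -4 = \frac{8}{9} + 4 = \frac{44}{9} \approx 4.8889$)
$n = -336$
$W{\left(b \right)} = - \frac{23 b}{6}$ ($W{\left(b \right)} = b \left(\frac{1}{6} - 4\right) = b \left(- \frac{23}{6}\right) = - \frac{23 b}{6}$)
$n - W{\left(E \right)} = -336 - \left(- \frac{23}{6}\right) \frac{44}{9} = -336 - - \frac{506}{27} = -336 + \frac{506}{27} = - \frac{8566}{27}$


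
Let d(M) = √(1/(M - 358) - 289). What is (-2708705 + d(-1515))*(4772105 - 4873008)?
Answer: 273316460615 - 100903*I*√1013851154/1873 ≈ 2.7332e+11 - 1.7154e+6*I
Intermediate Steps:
d(M) = √(-289 + 1/(-358 + M)) (d(M) = √(1/(-358 + M) - 289) = √(-289 + 1/(-358 + M)))
(-2708705 + d(-1515))*(4772105 - 4873008) = (-2708705 + √((103463 - 289*(-1515))/(-358 - 1515)))*(4772105 - 4873008) = (-2708705 + √((103463 + 437835)/(-1873)))*(-100903) = (-2708705 + √(-1/1873*541298))*(-100903) = (-2708705 + √(-541298/1873))*(-100903) = (-2708705 + I*√1013851154/1873)*(-100903) = 273316460615 - 100903*I*√1013851154/1873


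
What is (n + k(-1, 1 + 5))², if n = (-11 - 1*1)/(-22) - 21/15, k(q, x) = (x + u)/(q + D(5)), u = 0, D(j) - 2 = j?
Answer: 64/3025 ≈ 0.021157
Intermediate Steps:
D(j) = 2 + j
k(q, x) = x/(7 + q) (k(q, x) = (x + 0)/(q + (2 + 5)) = x/(q + 7) = x/(7 + q))
n = -47/55 (n = (-11 - 1)*(-1/22) - 21*1/15 = -12*(-1/22) - 7/5 = 6/11 - 7/5 = -47/55 ≈ -0.85455)
(n + k(-1, 1 + 5))² = (-47/55 + (1 + 5)/(7 - 1))² = (-47/55 + 6/6)² = (-47/55 + 6*(⅙))² = (-47/55 + 1)² = (8/55)² = 64/3025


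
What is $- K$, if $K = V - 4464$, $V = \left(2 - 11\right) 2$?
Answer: $4482$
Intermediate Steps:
$V = -18$ ($V = \left(-9\right) 2 = -18$)
$K = -4482$ ($K = -18 - 4464 = -4482$)
$- K = \left(-1\right) \left(-4482\right) = 4482$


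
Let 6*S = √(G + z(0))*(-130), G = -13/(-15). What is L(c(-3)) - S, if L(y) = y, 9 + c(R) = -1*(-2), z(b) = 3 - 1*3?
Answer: -7 + 13*√195/9 ≈ 13.171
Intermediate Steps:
z(b) = 0 (z(b) = 3 - 3 = 0)
c(R) = -7 (c(R) = -9 - 1*(-2) = -9 + 2 = -7)
G = 13/15 (G = -13*(-1/15) = 13/15 ≈ 0.86667)
S = -13*√195/9 (S = (√(13/15 + 0)*(-130))/6 = (√(13/15)*(-130))/6 = ((√195/15)*(-130))/6 = (-26*√195/3)/6 = -13*√195/9 ≈ -20.171)
L(c(-3)) - S = -7 - (-13)*√195/9 = -7 + 13*√195/9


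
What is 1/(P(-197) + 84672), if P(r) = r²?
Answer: 1/123481 ≈ 8.0984e-6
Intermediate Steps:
1/(P(-197) + 84672) = 1/((-197)² + 84672) = 1/(38809 + 84672) = 1/123481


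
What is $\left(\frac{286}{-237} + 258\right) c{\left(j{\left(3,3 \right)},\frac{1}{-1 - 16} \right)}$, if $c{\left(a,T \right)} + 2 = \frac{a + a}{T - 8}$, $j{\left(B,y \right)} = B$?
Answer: $- \frac{22883360}{32469} \approx -704.78$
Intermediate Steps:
$c{\left(a,T \right)} = -2 + \frac{2 a}{-8 + T}$ ($c{\left(a,T \right)} = -2 + \frac{a + a}{T - 8} = -2 + \frac{2 a}{-8 + T}$)
$\left(\frac{286}{-237} + 258\right) c{\left(j{\left(3,3 \right)},\frac{1}{-1 - 16} \right)} = \left(\frac{286}{-237} + 258\right) \frac{2 \left(8 + 3 - \frac{1}{-1 - 16}\right)}{-8 + \frac{1}{-1 - 16}} = \left(286 \left(- \frac{1}{237}\right) + 258\right) \frac{2 \left(8 + 3 - \frac{1}{-17}\right)}{-8 + \frac{1}{-17}} = \left(- \frac{286}{237} + 258\right) \frac{2 \left(8 + 3 - - \frac{1}{17}\right)}{-8 - \frac{1}{17}} = \frac{60860 \frac{2 \left(8 + 3 + \frac{1}{17}\right)}{- \frac{137}{17}}}{237} = \frac{60860 \cdot 2 \left(- \frac{17}{137}\right) \frac{188}{17}}{237} = \frac{60860}{237} \left(- \frac{376}{137}\right) = - \frac{22883360}{32469}$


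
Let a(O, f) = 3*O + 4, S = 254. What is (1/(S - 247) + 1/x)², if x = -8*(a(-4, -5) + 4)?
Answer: 1521/50176 ≈ 0.030313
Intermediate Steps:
a(O, f) = 4 + 3*O
x = 32 (x = -8*((4 + 3*(-4)) + 4) = -8*((4 - 12) + 4) = -8*(-8 + 4) = -8*(-4) = -1*(-32) = 32)
(1/(S - 247) + 1/x)² = (1/(254 - 247) + 1/32)² = (1/7 + 1/32)² = (⅐ + 1/32)² = (39/224)² = 1521/50176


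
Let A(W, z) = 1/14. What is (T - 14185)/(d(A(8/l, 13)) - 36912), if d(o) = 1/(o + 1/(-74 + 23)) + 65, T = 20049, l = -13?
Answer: -216968/1362625 ≈ -0.15923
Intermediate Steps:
A(W, z) = 1/14 (A(W, z) = 1*(1/14) = 1/14)
d(o) = 65 + 1/(-1/51 + o) (d(o) = 1/(o + 1/(-51)) + 65 = 1/(o - 1/51) + 65 = 1/(-1/51 + o) + 65 = 65 + 1/(-1/51 + o))
(T - 14185)/(d(A(8/l, 13)) - 36912) = (20049 - 14185)/((-14 + 3315*(1/14))/(-1 + 51*(1/14)) - 36912) = 5864/((-14 + 3315/14)/(-1 + 51/14) - 36912) = 5864/((3119/14)/(37/14) - 36912) = 5864/((14/37)*(3119/14) - 36912) = 5864/(3119/37 - 36912) = 5864/(-1362625/37) = 5864*(-37/1362625) = -216968/1362625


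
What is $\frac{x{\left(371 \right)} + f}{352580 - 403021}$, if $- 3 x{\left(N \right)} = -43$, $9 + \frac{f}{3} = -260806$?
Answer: $\frac{2347292}{151323} \approx 15.512$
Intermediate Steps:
$f = -782445$ ($f = -27 + 3 \left(-260806\right) = -27 - 782418 = -782445$)
$x{\left(N \right)} = \frac{43}{3}$ ($x{\left(N \right)} = \left(- \frac{1}{3}\right) \left(-43\right) = \frac{43}{3}$)
$\frac{x{\left(371 \right)} + f}{352580 - 403021} = \frac{\frac{43}{3} - 782445}{352580 - 403021} = - \frac{2347292}{3 \left(-50441\right)} = \left(- \frac{2347292}{3}\right) \left(- \frac{1}{50441}\right) = \frac{2347292}{151323}$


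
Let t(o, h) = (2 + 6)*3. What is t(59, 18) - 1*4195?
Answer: -4171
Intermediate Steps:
t(o, h) = 24 (t(o, h) = 8*3 = 24)
t(59, 18) - 1*4195 = 24 - 1*4195 = 24 - 4195 = -4171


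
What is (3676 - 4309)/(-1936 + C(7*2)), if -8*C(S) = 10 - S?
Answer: 1266/3871 ≈ 0.32705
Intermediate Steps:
C(S) = -5/4 + S/8 (C(S) = -(10 - S)/8 = -5/4 + S/8)
(3676 - 4309)/(-1936 + C(7*2)) = (3676 - 4309)/(-1936 + (-5/4 + (7*2)/8)) = -633/(-1936 + (-5/4 + (⅛)*14)) = -633/(-1936 + (-5/4 + 7/4)) = -633/(-1936 + ½) = -633/(-3871/2) = -633*(-2/3871) = 1266/3871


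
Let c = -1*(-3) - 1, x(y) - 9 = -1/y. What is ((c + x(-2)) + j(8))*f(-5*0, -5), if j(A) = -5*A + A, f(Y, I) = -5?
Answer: 205/2 ≈ 102.50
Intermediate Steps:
x(y) = 9 - 1/y
j(A) = -4*A
c = 2 (c = 3 - 1 = 2)
((c + x(-2)) + j(8))*f(-5*0, -5) = ((2 + (9 - 1/(-2))) - 4*8)*(-5) = ((2 + (9 - 1*(-1/2))) - 32)*(-5) = ((2 + (9 + 1/2)) - 32)*(-5) = ((2 + 19/2) - 32)*(-5) = (23/2 - 32)*(-5) = -41/2*(-5) = 205/2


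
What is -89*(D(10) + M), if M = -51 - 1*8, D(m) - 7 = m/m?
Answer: 4539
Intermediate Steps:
D(m) = 8 (D(m) = 7 + m/m = 7 + 1 = 8)
M = -59 (M = -51 - 8 = -59)
-89*(D(10) + M) = -89*(8 - 59) = -89*(-51) = 4539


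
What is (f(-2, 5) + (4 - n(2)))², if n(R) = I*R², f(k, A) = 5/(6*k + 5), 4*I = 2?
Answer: 81/49 ≈ 1.6531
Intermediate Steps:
I = ½ (I = (¼)*2 = ½ ≈ 0.50000)
f(k, A) = 5/(5 + 6*k)
n(R) = R²/2
(f(-2, 5) + (4 - n(2)))² = (5/(5 + 6*(-2)) + (4 - 2²/2))² = (5/(5 - 12) + (4 - 4/2))² = (5/(-7) + (4 - 1*2))² = (5*(-⅐) + (4 - 2))² = (-5/7 + 2)² = (9/7)² = 81/49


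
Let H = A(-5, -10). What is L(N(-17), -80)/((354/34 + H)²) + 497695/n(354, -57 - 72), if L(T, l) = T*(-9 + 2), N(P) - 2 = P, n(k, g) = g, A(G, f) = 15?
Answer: -10319768575/2674944 ≈ -3857.9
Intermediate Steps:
N(P) = 2 + P
H = 15
L(T, l) = -7*T (L(T, l) = T*(-7) = -7*T)
L(N(-17), -80)/((354/34 + H)²) + 497695/n(354, -57 - 72) = (-7*(2 - 17))/((354/34 + 15)²) + 497695/(-57 - 72) = (-7*(-15))/((354*(1/34) + 15)²) + 497695/(-129) = 105/((177/17 + 15)²) + 497695*(-1/129) = 105/((432/17)²) - 497695/129 = 105/(186624/289) - 497695/129 = 105*(289/186624) - 497695/129 = 10115/62208 - 497695/129 = -10319768575/2674944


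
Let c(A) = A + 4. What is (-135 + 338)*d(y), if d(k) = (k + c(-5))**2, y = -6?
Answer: 9947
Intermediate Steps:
c(A) = 4 + A
d(k) = (-1 + k)**2 (d(k) = (k + (4 - 5))**2 = (k - 1)**2 = (-1 + k)**2)
(-135 + 338)*d(y) = (-135 + 338)*(-1 - 6)**2 = 203*(-7)**2 = 203*49 = 9947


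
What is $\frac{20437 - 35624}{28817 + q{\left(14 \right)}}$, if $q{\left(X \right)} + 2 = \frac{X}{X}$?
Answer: $- \frac{15187}{28816} \approx -0.52703$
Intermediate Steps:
$q{\left(X \right)} = -1$ ($q{\left(X \right)} = -2 + \frac{X}{X} = -2 + 1 = -1$)
$\frac{20437 - 35624}{28817 + q{\left(14 \right)}} = \frac{20437 - 35624}{28817 - 1} = - \frac{15187}{28816}$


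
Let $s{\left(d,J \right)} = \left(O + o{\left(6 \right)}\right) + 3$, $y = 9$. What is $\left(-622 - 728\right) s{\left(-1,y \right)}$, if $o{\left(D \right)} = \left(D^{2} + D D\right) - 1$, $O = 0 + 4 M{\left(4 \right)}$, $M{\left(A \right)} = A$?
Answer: $-121500$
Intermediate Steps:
$O = 16$ ($O = 0 + 4 \cdot 4 = 0 + 16 = 16$)
$o{\left(D \right)} = -1 + 2 D^{2}$ ($o{\left(D \right)} = \left(D^{2} + D^{2}\right) - 1 = 2 D^{2} - 1 = -1 + 2 D^{2}$)
$s{\left(d,J \right)} = 90$ ($s{\left(d,J \right)} = \left(16 - \left(1 - 2 \cdot 6^{2}\right)\right) + 3 = \left(16 + \left(-1 + 2 \cdot 36\right)\right) + 3 = \left(16 + \left(-1 + 72\right)\right) + 3 = \left(16 + 71\right) + 3 = 87 + 3 = 90$)
$\left(-622 - 728\right) s{\left(-1,y \right)} = \left(-622 - 728\right) 90 = \left(-1350\right) 90 = -121500$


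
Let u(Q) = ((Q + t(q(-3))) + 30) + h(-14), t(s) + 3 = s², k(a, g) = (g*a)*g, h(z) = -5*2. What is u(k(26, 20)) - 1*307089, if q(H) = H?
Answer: -296663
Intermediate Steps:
h(z) = -10
k(a, g) = a*g² (k(a, g) = (a*g)*g = a*g²)
t(s) = -3 + s²
u(Q) = 26 + Q (u(Q) = ((Q + (-3 + (-3)²)) + 30) - 10 = ((Q + (-3 + 9)) + 30) - 10 = ((Q + 6) + 30) - 10 = ((6 + Q) + 30) - 10 = (36 + Q) - 10 = 26 + Q)
u(k(26, 20)) - 1*307089 = (26 + 26*20²) - 1*307089 = (26 + 26*400) - 307089 = (26 + 10400) - 307089 = 10426 - 307089 = -296663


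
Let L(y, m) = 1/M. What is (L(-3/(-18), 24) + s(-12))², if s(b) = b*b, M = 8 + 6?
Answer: 4068289/196 ≈ 20757.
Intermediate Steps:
M = 14
s(b) = b²
L(y, m) = 1/14
(L(-3/(-18), 24) + s(-12))² = (1/14 + (-12)²)² = (1/14 + 144)² = (2017/14)² = 4068289/196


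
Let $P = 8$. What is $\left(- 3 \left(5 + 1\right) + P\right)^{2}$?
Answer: $100$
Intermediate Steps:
$\left(- 3 \left(5 + 1\right) + P\right)^{2} = \left(- 3 \left(5 + 1\right) + 8\right)^{2} = \left(\left(-3\right) 6 + 8\right)^{2} = \left(-18 + 8\right)^{2} = \left(-10\right)^{2} = 100$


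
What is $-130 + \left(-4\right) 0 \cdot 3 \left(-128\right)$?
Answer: $-130$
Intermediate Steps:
$-130 + \left(-4\right) 0 \cdot 3 \left(-128\right) = -130 + 0 \cdot 3 \left(-128\right) = -130 + 0 \left(-128\right) = -130 + 0 = -130$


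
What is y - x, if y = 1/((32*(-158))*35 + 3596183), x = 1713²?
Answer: -10033261975286/3419223 ≈ -2.9344e+6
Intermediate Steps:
x = 2934369
y = 1/3419223 (y = 1/(-5056*35 + 3596183) = 1/(-176960 + 3596183) = 1/3419223 ≈ 2.9246e-7)
y - x = 1/3419223 - 1*2934369 = 1/3419223 - 2934369 = -10033261975286/3419223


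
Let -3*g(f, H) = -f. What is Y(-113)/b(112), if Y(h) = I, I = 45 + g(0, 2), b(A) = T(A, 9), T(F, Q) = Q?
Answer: 5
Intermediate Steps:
g(f, H) = f/3 (g(f, H) = -(-1)*f/3 = f/3)
b(A) = 9
I = 45 (I = 45 + (⅓)*0 = 45 + 0 = 45)
Y(h) = 45
Y(-113)/b(112) = 45/9 = 45*(⅑) = 5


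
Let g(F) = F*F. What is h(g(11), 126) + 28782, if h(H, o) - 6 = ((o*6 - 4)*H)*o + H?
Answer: 11493901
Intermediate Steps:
g(F) = F²
h(H, o) = 6 + H + H*o*(-4 + 6*o) (h(H, o) = 6 + (((o*6 - 4)*H)*o + H) = 6 + (((6*o - 4)*H)*o + H) = 6 + (((-4 + 6*o)*H)*o + H) = 6 + ((H*(-4 + 6*o))*o + H) = 6 + (H*o*(-4 + 6*o) + H) = 6 + (H + H*o*(-4 + 6*o)) = 6 + H + H*o*(-4 + 6*o))
h(g(11), 126) + 28782 = (6 + 11² - 4*11²*126 + 6*11²*126²) + 28782 = (6 + 121 - 4*121*126 + 6*121*15876) + 28782 = (6 + 121 - 60984 + 11525976) + 28782 = 11465119 + 28782 = 11493901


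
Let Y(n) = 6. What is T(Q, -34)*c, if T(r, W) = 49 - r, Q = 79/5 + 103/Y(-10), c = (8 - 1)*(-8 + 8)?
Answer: 0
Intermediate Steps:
c = 0 (c = 7*0 = 0)
Q = 989/30 (Q = 79/5 + 103/6 = 989/30 ≈ 32.967)
T(Q, -34)*c = (49 - 1*989/30)*0 = (49 - 989/30)*0 = (481/30)*0 = 0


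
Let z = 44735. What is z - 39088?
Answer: 5647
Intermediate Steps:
z - 39088 = 44735 - 39088 = 5647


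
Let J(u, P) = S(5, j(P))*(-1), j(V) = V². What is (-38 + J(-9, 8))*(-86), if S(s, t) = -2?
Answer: 3096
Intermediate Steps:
J(u, P) = 2 (J(u, P) = -2*(-1) = 2)
(-38 + J(-9, 8))*(-86) = (-38 + 2)*(-86) = -36*(-86) = 3096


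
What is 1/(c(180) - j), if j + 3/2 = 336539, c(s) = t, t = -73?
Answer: -2/673221 ≈ -2.9708e-6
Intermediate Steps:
c(s) = -73
j = 673075/2 (j = -3/2 + 336539 = 673075/2 ≈ 3.3654e+5)
1/(c(180) - j) = 1/(-73 - 1*673075/2) = 1/(-73 - 673075/2) = 1/(-673221/2) = -2/673221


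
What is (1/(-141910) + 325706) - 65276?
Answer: 36957621299/141910 ≈ 2.6043e+5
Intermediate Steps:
(1/(-141910) + 325706) - 65276 = (-1/141910 + 325706) - 65276 = 46220938459/141910 - 65276 = 36957621299/141910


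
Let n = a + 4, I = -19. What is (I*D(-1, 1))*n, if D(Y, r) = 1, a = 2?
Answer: -114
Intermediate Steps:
n = 6 (n = 2 + 4 = 6)
(I*D(-1, 1))*n = -19*1*6 = -19*6 = -114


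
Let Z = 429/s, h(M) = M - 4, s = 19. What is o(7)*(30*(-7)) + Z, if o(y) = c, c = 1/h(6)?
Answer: -1566/19 ≈ -82.421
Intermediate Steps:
h(M) = -4 + M
c = ½ (c = 1/(-4 + 6) = 1/2 = ½ ≈ 0.50000)
Z = 429/19 ≈ 22.579
o(y) = ½
o(7)*(30*(-7)) + Z = (30*(-7))/2 + 429/19 = (½)*(-210) + 429/19 = -105 + 429/19 = -1566/19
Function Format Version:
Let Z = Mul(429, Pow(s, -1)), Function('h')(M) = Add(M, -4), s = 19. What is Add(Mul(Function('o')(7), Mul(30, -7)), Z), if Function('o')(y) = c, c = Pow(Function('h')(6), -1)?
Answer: Rational(-1566, 19) ≈ -82.421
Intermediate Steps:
Function('h')(M) = Add(-4, M)
c = Rational(1, 2) (c = Pow(Add(-4, 6), -1) = Pow(2, -1) = Rational(1, 2) ≈ 0.50000)
Z = Rational(429, 19) (Z = Mul(429, Pow(19, -1)) = Mul(429, Rational(1, 19)) = Rational(429, 19) ≈ 22.579)
Function('o')(y) = Rational(1, 2)
Add(Mul(Function('o')(7), Mul(30, -7)), Z) = Add(Mul(Rational(1, 2), Mul(30, -7)), Rational(429, 19)) = Add(Mul(Rational(1, 2), -210), Rational(429, 19)) = Add(-105, Rational(429, 19)) = Rational(-1566, 19)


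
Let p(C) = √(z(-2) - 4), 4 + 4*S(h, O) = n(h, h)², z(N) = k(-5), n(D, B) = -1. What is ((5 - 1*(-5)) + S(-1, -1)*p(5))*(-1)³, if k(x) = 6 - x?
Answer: -10 + 3*√7/4 ≈ -8.0157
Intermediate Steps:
z(N) = 11 (z(N) = 6 - 1*(-5) = 6 + 5 = 11)
S(h, O) = -¾ (S(h, O) = -1 + (¼)*(-1)² = -1 + (¼)*1 = -1 + ¼ = -¾)
p(C) = √7 (p(C) = √(11 - 4) = √7)
((5 - 1*(-5)) + S(-1, -1)*p(5))*(-1)³ = ((5 - 1*(-5)) - 3*√7/4)*(-1)³ = ((5 + 5) - 3*√7/4)*(-1) = (10 - 3*√7/4)*(-1) = -10 + 3*√7/4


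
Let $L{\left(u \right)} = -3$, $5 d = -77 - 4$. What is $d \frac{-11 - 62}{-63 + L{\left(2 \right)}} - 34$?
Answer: $- \frac{5711}{110} \approx -51.918$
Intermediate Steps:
$d = - \frac{81}{5}$ ($d = \frac{-77 - 4}{5} = \frac{1}{5} \left(-81\right) = - \frac{81}{5} \approx -16.2$)
$d \frac{-11 - 62}{-63 + L{\left(2 \right)}} - 34 = - \frac{81 \frac{-11 - 62}{-63 - 3}}{5} - 34 = - \frac{81 \left(- \frac{73}{-66}\right)}{5} - 34 = - \frac{81 \left(\left(-73\right) \left(- \frac{1}{66}\right)\right)}{5} - 34 = \left(- \frac{81}{5}\right) \frac{73}{66} - 34 = - \frac{1971}{110} - 34 = - \frac{5711}{110}$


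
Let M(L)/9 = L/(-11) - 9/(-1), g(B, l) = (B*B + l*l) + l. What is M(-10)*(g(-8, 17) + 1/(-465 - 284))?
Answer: 271863549/8239 ≈ 32997.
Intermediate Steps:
g(B, l) = l + B² + l² (g(B, l) = (B² + l²) + l = l + B² + l²)
M(L) = 81 - 9*L/11 (M(L) = 9*(L/(-11) - 9/(-1)) = 9*(L*(-1/11) - 9*(-1)) = 9*(-L/11 + 9) = 9*(9 - L/11) = 81 - 9*L/11)
M(-10)*(g(-8, 17) + 1/(-465 - 284)) = (81 - 9/11*(-10))*((17 + (-8)² + 17²) + 1/(-465 - 284)) = (81 + 90/11)*((17 + 64 + 289) + 1/(-749)) = 981*(370 - 1/749)/11 = (981/11)*(277129/749) = 271863549/8239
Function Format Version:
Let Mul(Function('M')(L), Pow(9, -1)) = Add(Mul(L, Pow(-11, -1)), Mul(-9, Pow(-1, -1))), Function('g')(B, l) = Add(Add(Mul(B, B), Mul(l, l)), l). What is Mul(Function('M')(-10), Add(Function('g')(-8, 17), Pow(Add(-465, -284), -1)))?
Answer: Rational(271863549, 8239) ≈ 32997.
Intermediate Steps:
Function('g')(B, l) = Add(l, Pow(B, 2), Pow(l, 2)) (Function('g')(B, l) = Add(Add(Pow(B, 2), Pow(l, 2)), l) = Add(l, Pow(B, 2), Pow(l, 2)))
Function('M')(L) = Add(81, Mul(Rational(-9, 11), L)) (Function('M')(L) = Mul(9, Add(Mul(L, Pow(-11, -1)), Mul(-9, Pow(-1, -1)))) = Mul(9, Add(Mul(L, Rational(-1, 11)), Mul(-9, -1))) = Mul(9, Add(Mul(Rational(-1, 11), L), 9)) = Mul(9, Add(9, Mul(Rational(-1, 11), L))) = Add(81, Mul(Rational(-9, 11), L)))
Mul(Function('M')(-10), Add(Function('g')(-8, 17), Pow(Add(-465, -284), -1))) = Mul(Add(81, Mul(Rational(-9, 11), -10)), Add(Add(17, Pow(-8, 2), Pow(17, 2)), Pow(Add(-465, -284), -1))) = Mul(Add(81, Rational(90, 11)), Add(Add(17, 64, 289), Pow(-749, -1))) = Mul(Rational(981, 11), Add(370, Rational(-1, 749))) = Mul(Rational(981, 11), Rational(277129, 749)) = Rational(271863549, 8239)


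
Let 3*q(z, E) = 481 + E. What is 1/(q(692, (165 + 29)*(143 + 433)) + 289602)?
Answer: 3/981031 ≈ 3.0580e-6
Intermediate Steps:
q(z, E) = 481/3 + E/3 (q(z, E) = (481 + E)/3 = 481/3 + E/3)
1/(q(692, (165 + 29)*(143 + 433)) + 289602) = 1/((481/3 + ((165 + 29)*(143 + 433))/3) + 289602) = 1/((481/3 + (194*576)/3) + 289602) = 1/((481/3 + (1/3)*111744) + 289602) = 1/((481/3 + 37248) + 289602) = 1/(112225/3 + 289602) = 1/(981031/3) = 3/981031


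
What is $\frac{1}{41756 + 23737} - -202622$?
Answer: $\frac{13270322647}{65493} \approx 2.0262 \cdot 10^{5}$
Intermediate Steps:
$\frac{1}{41756 + 23737} - -202622 = \frac{1}{65493} + 202622 = \frac{13270322647}{65493}$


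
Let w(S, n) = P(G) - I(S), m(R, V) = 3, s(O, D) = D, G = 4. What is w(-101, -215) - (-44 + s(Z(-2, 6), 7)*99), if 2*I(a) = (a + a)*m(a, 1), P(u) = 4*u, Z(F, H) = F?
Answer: -330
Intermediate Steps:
I(a) = 3*a (I(a) = ((a + a)*3)/2 = ((2*a)*3)/2 = (6*a)/2 = 3*a)
w(S, n) = 16 - 3*S (w(S, n) = 4*4 - 3*S = 16 - 3*S)
w(-101, -215) - (-44 + s(Z(-2, 6), 7)*99) = (16 - 3*(-101)) - (-44 + 7*99) = (16 + 303) - (-44 + 693) = 319 - 1*649 = 319 - 649 = -330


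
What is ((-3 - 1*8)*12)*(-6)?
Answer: 792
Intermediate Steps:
((-3 - 1*8)*12)*(-6) = ((-3 - 8)*12)*(-6) = -11*12*(-6) = -132*(-6) = 792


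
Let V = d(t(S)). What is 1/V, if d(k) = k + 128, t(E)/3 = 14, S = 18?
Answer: 1/170 ≈ 0.0058824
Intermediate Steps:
t(E) = 42 (t(E) = 3*14 = 42)
d(k) = 128 + k
V = 170 (V = 128 + 42 = 170)
1/V = 1/170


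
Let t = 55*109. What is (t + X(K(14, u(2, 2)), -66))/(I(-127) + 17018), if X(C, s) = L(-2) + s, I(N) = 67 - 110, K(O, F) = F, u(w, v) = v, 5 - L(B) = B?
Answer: 848/2425 ≈ 0.34969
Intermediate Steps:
L(B) = 5 - B
I(N) = -43
t = 5995
X(C, s) = 7 + s (X(C, s) = (5 - 1*(-2)) + s = (5 + 2) + s = 7 + s)
(t + X(K(14, u(2, 2)), -66))/(I(-127) + 17018) = (5995 + (7 - 66))/(-43 + 17018) = (5995 - 59)/16975 = 5936*(1/16975) = 848/2425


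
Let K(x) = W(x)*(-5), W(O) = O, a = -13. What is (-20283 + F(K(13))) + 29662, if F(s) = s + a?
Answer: 9301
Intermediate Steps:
K(x) = -5*x (K(x) = x*(-5) = -5*x)
F(s) = -13 + s (F(s) = s - 13 = -13 + s)
(-20283 + F(K(13))) + 29662 = (-20283 + (-13 - 5*13)) + 29662 = (-20283 + (-13 - 65)) + 29662 = (-20283 - 78) + 29662 = -20361 + 29662 = 9301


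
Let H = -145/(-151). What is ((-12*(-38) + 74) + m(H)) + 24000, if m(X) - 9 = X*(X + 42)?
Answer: 560454354/22801 ≈ 24580.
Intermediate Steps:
H = 145/151 (H = -145*(-1/151) = 145/151 ≈ 0.96027)
m(X) = 9 + X*(42 + X) (m(X) = 9 + X*(X + 42) = 9 + X*(42 + X))
((-12*(-38) + 74) + m(H)) + 24000 = ((-12*(-38) + 74) + (9 + (145/151)**2 + 42*(145/151))) + 24000 = ((456 + 74) + (9 + 21025/22801 + 6090/151)) + 24000 = (530 + 1145824/22801) + 24000 = 13230354/22801 + 24000 = 560454354/22801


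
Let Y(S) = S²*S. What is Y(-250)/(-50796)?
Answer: 3906250/12699 ≈ 307.60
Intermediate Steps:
Y(S) = S³
Y(-250)/(-50796) = (-250)³/(-50796) = -15625000*(-1/50796) = 3906250/12699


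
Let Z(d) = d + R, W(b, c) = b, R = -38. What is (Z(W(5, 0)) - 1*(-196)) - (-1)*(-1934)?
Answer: -1771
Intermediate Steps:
Z(d) = -38 + d (Z(d) = d - 38 = -38 + d)
(Z(W(5, 0)) - 1*(-196)) - (-1)*(-1934) = ((-38 + 5) - 1*(-196)) - (-1)*(-1934) = (-33 + 196) - 1*1934 = 163 - 1934 = -1771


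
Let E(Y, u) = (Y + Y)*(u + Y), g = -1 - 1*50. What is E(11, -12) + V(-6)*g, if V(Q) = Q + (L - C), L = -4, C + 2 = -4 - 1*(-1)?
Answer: 233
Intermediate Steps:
g = -51 (g = -1 - 50 = -51)
E(Y, u) = 2*Y*(Y + u) (E(Y, u) = (2*Y)*(Y + u) = 2*Y*(Y + u))
C = -5 (C = -2 + (-4 - 1*(-1)) = -2 + (-4 + 1) = -2 - 3 = -5)
V(Q) = 1 + Q (V(Q) = Q + (-4 - 1*(-5)) = Q + (-4 + 5) = Q + 1 = 1 + Q)
E(11, -12) + V(-6)*g = 2*11*(11 - 12) + (1 - 6)*(-51) = 2*11*(-1) - 5*(-51) = -22 + 255 = 233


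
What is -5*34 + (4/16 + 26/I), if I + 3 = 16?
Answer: -671/4 ≈ -167.75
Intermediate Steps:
I = 13 (I = -3 + 16 = 13)
-5*34 + (4/16 + 26/I) = -5*34 + (4/16 + 26/13) = -170 + (4*(1/16) + 26*(1/13)) = -170 + (1/4 + 2) = -170 + 9/4 = -671/4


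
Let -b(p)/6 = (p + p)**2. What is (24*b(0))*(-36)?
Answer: 0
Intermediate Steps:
b(p) = -24*p**2 (b(p) = -6*(p + p)**2 = -6*4*p**2 = -24*p**2)
(24*b(0))*(-36) = (24*(-24*0**2))*(-36) = (24*(-24*0))*(-36) = (24*0)*(-36) = 0*(-36) = 0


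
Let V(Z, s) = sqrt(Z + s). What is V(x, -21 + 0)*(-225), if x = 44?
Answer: -225*sqrt(23) ≈ -1079.1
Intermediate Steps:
V(x, -21 + 0)*(-225) = sqrt(44 + (-21 + 0))*(-225) = sqrt(44 - 21)*(-225) = sqrt(23)*(-225) = -225*sqrt(23)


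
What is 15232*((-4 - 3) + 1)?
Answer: -91392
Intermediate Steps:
15232*((-4 - 3) + 1) = 15232*(-7 + 1) = 15232*(-6) = -91392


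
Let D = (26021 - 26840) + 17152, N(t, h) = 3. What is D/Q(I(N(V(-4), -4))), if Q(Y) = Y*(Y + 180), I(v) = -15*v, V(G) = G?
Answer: -16333/6075 ≈ -2.6886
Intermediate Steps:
Q(Y) = Y*(180 + Y)
D = 16333 (D = -819 + 17152 = 16333)
D/Q(I(N(V(-4), -4))) = 16333/(((-15*3)*(180 - 15*3))) = 16333/((-45*(180 - 45))) = 16333/((-45*135)) = 16333/(-6075) = 16333*(-1/6075) = -16333/6075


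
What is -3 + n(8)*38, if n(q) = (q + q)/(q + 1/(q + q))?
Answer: 9341/129 ≈ 72.411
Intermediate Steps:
n(q) = 2*q/(q + 1/(2*q)) (n(q) = (2*q)/(q + 1/(2*q)) = 2*q/(q + 1/(2*q)))
-3 + n(8)*38 = -3 + (4*8²/(1 + 2*8²))*38 = -3 + (4*64/(1 + 2*64))*38 = -3 + (4*64/(1 + 128))*38 = -3 + (4*64/129)*38 = -3 + (4*64*(1/129))*38 = -3 + (256/129)*38 = -3 + 9728/129 = 9341/129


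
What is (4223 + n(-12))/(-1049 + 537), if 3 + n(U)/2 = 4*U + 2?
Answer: -4125/512 ≈ -8.0566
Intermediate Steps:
n(U) = -2 + 8*U (n(U) = -6 + 2*(4*U + 2) = -6 + 2*(2 + 4*U) = -6 + (4 + 8*U) = -2 + 8*U)
(4223 + n(-12))/(-1049 + 537) = (4223 + (-2 + 8*(-12)))/(-1049 + 537) = (4223 + (-2 - 96))/(-512) = (4223 - 98)*(-1/512) = 4125*(-1/512) = -4125/512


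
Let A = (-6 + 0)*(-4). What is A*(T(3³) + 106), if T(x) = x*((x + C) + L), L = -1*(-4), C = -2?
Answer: 21336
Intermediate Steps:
L = 4
A = 24 (A = -6*(-4) = 24)
T(x) = x*(2 + x) (T(x) = x*((x - 2) + 4) = x*((-2 + x) + 4) = x*(2 + x))
A*(T(3³) + 106) = 24*(3³*(2 + 3³) + 106) = 24*(27*(2 + 27) + 106) = 24*(27*29 + 106) = 24*(783 + 106) = 24*889 = 21336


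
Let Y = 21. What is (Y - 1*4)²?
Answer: 289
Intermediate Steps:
(Y - 1*4)² = (21 - 1*4)² = (21 - 4)² = 17² = 289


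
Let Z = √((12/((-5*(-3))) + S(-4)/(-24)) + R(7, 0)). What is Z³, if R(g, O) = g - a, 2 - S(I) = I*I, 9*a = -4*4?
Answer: 1829*√9145/5400 ≈ 32.390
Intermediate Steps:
a = -16/9 (a = (-4*4)/9 = (⅑)*(-16) = -16/9 ≈ -1.7778)
S(I) = 2 - I² (S(I) = 2 - I*I = 2 - I²)
R(g, O) = 16/9 + g (R(g, O) = g - 1*(-16/9) = g + 16/9 = 16/9 + g)
Z = √9145/30 (Z = √((12/((-5*(-3))) + (2 - 1*(-4)²)/(-24)) + (16/9 + 7)) = √((12/15 + (2 - 1*16)*(-1/24)) + 79/9) = √((12*(1/15) + (2 - 16)*(-1/24)) + 79/9) = √((⅘ - 14*(-1/24)) + 79/9) = √((⅘ + 7/12) + 79/9) = √(83/60 + 79/9) = √(1829/180) = √9145/30 ≈ 3.1876)
Z³ = (√9145/30)³ = 1829*√9145/5400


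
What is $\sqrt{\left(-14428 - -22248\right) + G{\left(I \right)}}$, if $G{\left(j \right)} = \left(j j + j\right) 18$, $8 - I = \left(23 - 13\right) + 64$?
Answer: $4 \sqrt{5315} \approx 291.62$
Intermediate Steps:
$I = -66$ ($I = 8 - \left(\left(23 - 13\right) + 64\right) = 8 - \left(10 + 64\right) = 8 - 74 = -66$)
$G{\left(j \right)} = 18 j + 18 j^{2}$ ($G{\left(j \right)} = \left(j^{2} + j\right) 18 = \left(j + j^{2}\right) 18 = 18 j + 18 j^{2}$)
$\sqrt{\left(-14428 - -22248\right) + G{\left(I \right)}} = \sqrt{\left(-14428 - -22248\right) + 18 \left(-66\right) \left(1 - 66\right)} = \sqrt{\left(-14428 + 22248\right) + 18 \left(-66\right) \left(-65\right)} = \sqrt{7820 + 77220} = \sqrt{85040} = 4 \sqrt{5315}$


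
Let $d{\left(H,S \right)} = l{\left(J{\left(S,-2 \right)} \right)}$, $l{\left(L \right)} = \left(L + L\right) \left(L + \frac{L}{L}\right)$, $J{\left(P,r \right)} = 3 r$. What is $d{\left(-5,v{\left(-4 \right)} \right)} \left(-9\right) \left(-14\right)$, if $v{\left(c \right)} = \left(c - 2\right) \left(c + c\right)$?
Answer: $7560$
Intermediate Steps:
$v{\left(c \right)} = 2 c \left(-2 + c\right)$ ($v{\left(c \right)} = \left(-2 + c\right) 2 c = 2 c \left(-2 + c\right)$)
$l{\left(L \right)} = 2 L \left(1 + L\right)$ ($l{\left(L \right)} = 2 L \left(L + 1\right) = 2 L \left(1 + L\right)$)
$d{\left(H,S \right)} = 60$ ($d{\left(H,S \right)} = 2 \cdot 3 \left(-2\right) \left(1 + 3 \left(-2\right)\right) = 2 \left(-6\right) \left(1 - 6\right) = 2 \left(-6\right) \left(-5\right) = 60$)
$d{\left(-5,v{\left(-4 \right)} \right)} \left(-9\right) \left(-14\right) = 60 \left(-9\right) \left(-14\right) = \left(-540\right) \left(-14\right) = 7560$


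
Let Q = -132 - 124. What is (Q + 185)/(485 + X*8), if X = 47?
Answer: -71/861 ≈ -0.082462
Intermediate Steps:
Q = -256
(Q + 185)/(485 + X*8) = (-256 + 185)/(485 + 47*8) = -71/(485 + 376) = -71/861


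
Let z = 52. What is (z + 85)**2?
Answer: 18769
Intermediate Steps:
(z + 85)**2 = (52 + 85)**2 = 137**2 = 18769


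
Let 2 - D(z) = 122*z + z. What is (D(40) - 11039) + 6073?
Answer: -9884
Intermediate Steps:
D(z) = 2 - 123*z (D(z) = 2 - (122*z + z) = 2 - 123*z)
(D(40) - 11039) + 6073 = ((2 - 123*40) - 11039) + 6073 = ((2 - 4920) - 11039) + 6073 = (-4918 - 11039) + 6073 = -15957 + 6073 = -9884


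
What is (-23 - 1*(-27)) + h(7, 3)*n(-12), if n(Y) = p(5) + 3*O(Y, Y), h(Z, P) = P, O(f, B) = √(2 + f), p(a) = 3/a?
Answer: 29/5 + 9*I*√10 ≈ 5.8 + 28.461*I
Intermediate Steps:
n(Y) = ⅗ + 3*√(2 + Y) (n(Y) = 3/5 + 3*√(2 + Y) = 3*(⅕) + 3*√(2 + Y) = ⅗ + 3*√(2 + Y))
(-23 - 1*(-27)) + h(7, 3)*n(-12) = (-23 - 1*(-27)) + 3*(⅗ + 3*√(2 - 12)) = (-23 + 27) + 3*(⅗ + 3*√(-10)) = 4 + 3*(⅗ + 3*(I*√10)) = 4 + 3*(⅗ + 3*I*√10) = 4 + (9/5 + 9*I*√10) = 29/5 + 9*I*√10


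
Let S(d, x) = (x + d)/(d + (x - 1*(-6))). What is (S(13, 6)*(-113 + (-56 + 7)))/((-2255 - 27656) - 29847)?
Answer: 1539/746975 ≈ 0.0020603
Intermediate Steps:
S(d, x) = (d + x)/(6 + d + x) (S(d, x) = (d + x)/(d + (x + 6)) = (d + x)/(d + (6 + x)) = (d + x)/(6 + d + x))
(S(13, 6)*(-113 + (-56 + 7)))/((-2255 - 27656) - 29847) = (((13 + 6)/(6 + 13 + 6))*(-113 + (-56 + 7)))/((-2255 - 27656) - 29847) = ((19/25)*(-113 - 49))/(-29911 - 29847) = (((1/25)*19)*(-162))/(-59758) = ((19/25)*(-162))*(-1/59758) = -3078/25*(-1/59758) = 1539/746975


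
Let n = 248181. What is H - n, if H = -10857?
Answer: -259038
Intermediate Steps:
H - n = -10857 - 1*248181 = -10857 - 248181 = -259038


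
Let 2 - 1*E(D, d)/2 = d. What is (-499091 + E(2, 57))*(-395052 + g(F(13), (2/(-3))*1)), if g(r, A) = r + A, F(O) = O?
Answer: 591612589919/3 ≈ 1.9720e+11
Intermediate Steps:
E(D, d) = 4 - 2*d
g(r, A) = A + r
(-499091 + E(2, 57))*(-395052 + g(F(13), (2/(-3))*1)) = (-499091 + (4 - 2*57))*(-395052 + ((2/(-3))*1 + 13)) = (-499091 + (4 - 114))*(-395052 + ((2*(-⅓))*1 + 13)) = (-499091 - 110)*(-395052 + (-⅔*1 + 13)) = -499201*(-395052 + (-⅔ + 13)) = -499201*(-395052 + 37/3) = -499201*(-1185119/3) = 591612589919/3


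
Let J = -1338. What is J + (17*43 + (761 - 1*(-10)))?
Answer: 164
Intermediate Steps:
J + (17*43 + (761 - 1*(-10))) = -1338 + (17*43 + (761 - 1*(-10))) = -1338 + (731 + (761 + 10)) = -1338 + (731 + 771) = -1338 + 1502 = 164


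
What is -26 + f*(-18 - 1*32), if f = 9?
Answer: -476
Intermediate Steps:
-26 + f*(-18 - 1*32) = -26 + 9*(-18 - 1*32) = -26 + 9*(-18 - 32) = -26 + 9*(-50) = -26 - 450 = -476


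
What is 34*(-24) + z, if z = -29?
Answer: -845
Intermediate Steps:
34*(-24) + z = 34*(-24) - 29 = -816 - 29 = -845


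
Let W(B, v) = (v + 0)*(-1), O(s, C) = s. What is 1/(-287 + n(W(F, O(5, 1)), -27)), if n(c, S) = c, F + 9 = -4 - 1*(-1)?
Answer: -1/292 ≈ -0.0034247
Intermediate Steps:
F = -12 (F = -9 + (-4 - 1*(-1)) = -9 + (-4 + 1) = -9 - 3 = -12)
W(B, v) = -v (W(B, v) = v*(-1) = -v)
1/(-287 + n(W(F, O(5, 1)), -27)) = 1/(-287 - 1*5) = 1/(-287 - 5) = 1/(-292) = -1/292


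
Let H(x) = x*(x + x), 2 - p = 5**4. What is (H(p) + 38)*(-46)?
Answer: -35709616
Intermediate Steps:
p = -623 (p = 2 - 1*5**4 = 2 - 1*625 = 2 - 625 = -623)
H(x) = 2*x**2 (H(x) = x*(2*x) = 2*x**2)
(H(p) + 38)*(-46) = (2*(-623)**2 + 38)*(-46) = (2*388129 + 38)*(-46) = (776258 + 38)*(-46) = 776296*(-46) = -35709616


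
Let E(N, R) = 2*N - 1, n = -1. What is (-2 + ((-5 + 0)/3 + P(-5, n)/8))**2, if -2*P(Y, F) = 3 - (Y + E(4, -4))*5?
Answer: 24025/2304 ≈ 10.428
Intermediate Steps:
E(N, R) = -1 + 2*N
P(Y, F) = 16 + 5*Y/2 (P(Y, F) = -(3 - (Y + (-1 + 2*4))*5)/2 = -(3 - (Y + (-1 + 8))*5)/2 = -(3 - (Y + 7)*5)/2 = -(3 - (7 + Y)*5)/2 = -(3 - (35 + 5*Y))/2 = -(3 + (-35 - 5*Y))/2 = -(-32 - 5*Y)/2 = 16 + 5*Y/2)
(-2 + ((-5 + 0)/3 + P(-5, n)/8))**2 = (-2 + ((-5 + 0)/3 + (16 + (5/2)*(-5))/8))**2 = (-2 + (-5*1/3 + (16 - 25/2)*(1/8)))**2 = (-2 + (-5/3 + (7/2)*(1/8)))**2 = (-2 + (-5/3 + 7/16))**2 = (-2 - 59/48)**2 = (-155/48)**2 = 24025/2304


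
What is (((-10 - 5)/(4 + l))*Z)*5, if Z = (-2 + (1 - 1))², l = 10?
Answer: -150/7 ≈ -21.429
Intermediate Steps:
Z = 4 (Z = (-2 + 0)² = (-2)² = 4)
(((-10 - 5)/(4 + l))*Z)*5 = (((-10 - 5)/(4 + 10))*4)*5 = (-15/14*4)*5 = (-15*1/14*4)*5 = -15/14*4*5 = -30/7*5 = -150/7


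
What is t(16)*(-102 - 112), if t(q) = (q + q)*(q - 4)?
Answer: -82176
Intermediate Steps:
t(q) = 2*q*(-4 + q) (t(q) = (2*q)*(-4 + q) = 2*q*(-4 + q))
t(16)*(-102 - 112) = (2*16*(-4 + 16))*(-102 - 112) = (2*16*12)*(-214) = 384*(-214) = -82176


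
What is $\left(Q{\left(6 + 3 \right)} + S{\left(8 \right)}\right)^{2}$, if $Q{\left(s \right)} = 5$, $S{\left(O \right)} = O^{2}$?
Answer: $4761$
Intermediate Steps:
$\left(Q{\left(6 + 3 \right)} + S{\left(8 \right)}\right)^{2} = \left(5 + 8^{2}\right)^{2} = \left(5 + 64\right)^{2} = 69^{2} = 4761$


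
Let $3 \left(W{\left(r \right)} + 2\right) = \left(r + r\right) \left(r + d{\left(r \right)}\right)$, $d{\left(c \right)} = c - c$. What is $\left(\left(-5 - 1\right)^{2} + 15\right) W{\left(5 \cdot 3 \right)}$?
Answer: $7548$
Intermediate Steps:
$d{\left(c \right)} = 0$
$W{\left(r \right)} = -2 + \frac{2 r^{2}}{3}$ ($W{\left(r \right)} = -2 + \frac{\left(r + r\right) \left(r + 0\right)}{3} = -2 + \frac{2 r r}{3} = -2 + \frac{2 r^{2}}{3}$)
$\left(\left(-5 - 1\right)^{2} + 15\right) W{\left(5 \cdot 3 \right)} = \left(\left(-5 - 1\right)^{2} + 15\right) \left(-2 + \frac{2 \left(5 \cdot 3\right)^{2}}{3}\right) = \left(\left(-6\right)^{2} + 15\right) \left(-2 + \frac{2 \cdot 15^{2}}{3}\right) = \left(36 + 15\right) \left(-2 + \frac{2}{3} \cdot 225\right) = 51 \left(-2 + 150\right) = 51 \cdot 148 = 7548$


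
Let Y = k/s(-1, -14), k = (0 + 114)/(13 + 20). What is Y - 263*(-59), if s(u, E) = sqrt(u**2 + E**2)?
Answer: 15517 + 38*sqrt(197)/2167 ≈ 15517.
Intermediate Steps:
k = 38/11 (k = 114/33 = 114*(1/33) = 38/11 ≈ 3.4545)
s(u, E) = sqrt(E**2 + u**2)
Y = 38*sqrt(197)/2167 (Y = 38/(11*(sqrt((-14)**2 + (-1)**2))) = 38/(11*(sqrt(196 + 1))) = 38/(11*(sqrt(197))) = 38*(sqrt(197)/197)/11 = 38*sqrt(197)/2167 ≈ 0.24613)
Y - 263*(-59) = 38*sqrt(197)/2167 - 263*(-59) = 38*sqrt(197)/2167 + 15517 = 15517 + 38*sqrt(197)/2167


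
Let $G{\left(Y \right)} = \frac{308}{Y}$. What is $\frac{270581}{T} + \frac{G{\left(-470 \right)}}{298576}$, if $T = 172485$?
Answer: $\frac{1898538671147}{1210247211960} \approx 1.5687$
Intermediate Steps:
$\frac{270581}{T} + \frac{G{\left(-470 \right)}}{298576} = \frac{270581}{172485} + \frac{308 \frac{1}{-470}}{298576} = 270581 \cdot \frac{1}{172485} + 308 \left(- \frac{1}{470}\right) \frac{1}{298576} = \frac{270581}{172485} - \frac{77}{35082680} = \frac{1898538671147}{1210247211960}$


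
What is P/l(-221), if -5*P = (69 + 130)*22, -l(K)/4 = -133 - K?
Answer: 199/80 ≈ 2.4875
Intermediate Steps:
l(K) = 532 + 4*K (l(K) = -4*(-133 - K) = 532 + 4*K)
P = -4378/5 (P = -(69 + 130)*22/5 = -199*22/5 = -⅕*4378 = -4378/5 ≈ -875.60)
P/l(-221) = -4378/(5*(532 + 4*(-221))) = -4378/(5*(532 - 884)) = -4378/5/(-352) = -4378/5*(-1/352) = 199/80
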